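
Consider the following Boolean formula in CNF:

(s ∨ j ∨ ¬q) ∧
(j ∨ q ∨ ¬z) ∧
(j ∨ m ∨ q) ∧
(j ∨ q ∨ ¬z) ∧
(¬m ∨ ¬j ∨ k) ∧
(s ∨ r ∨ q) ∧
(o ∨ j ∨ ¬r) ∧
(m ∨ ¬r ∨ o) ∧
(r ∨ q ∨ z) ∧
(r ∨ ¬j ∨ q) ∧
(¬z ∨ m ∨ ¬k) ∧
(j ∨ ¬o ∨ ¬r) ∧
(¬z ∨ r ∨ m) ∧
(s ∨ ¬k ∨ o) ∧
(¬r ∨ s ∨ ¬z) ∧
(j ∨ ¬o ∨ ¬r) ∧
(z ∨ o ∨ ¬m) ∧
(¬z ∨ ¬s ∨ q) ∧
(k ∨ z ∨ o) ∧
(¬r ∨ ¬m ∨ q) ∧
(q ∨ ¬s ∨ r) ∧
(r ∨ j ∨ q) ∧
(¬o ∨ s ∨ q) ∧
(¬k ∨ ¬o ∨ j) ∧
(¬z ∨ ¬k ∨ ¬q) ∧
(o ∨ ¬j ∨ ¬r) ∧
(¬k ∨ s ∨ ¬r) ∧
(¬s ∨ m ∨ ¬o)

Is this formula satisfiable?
Yes

Yes, the formula is satisfiable.

One satisfying assignment is: s=True, o=False, r=False, m=True, z=True, q=True, k=False, j=False

Verification: With this assignment, all 28 clauses evaluate to true.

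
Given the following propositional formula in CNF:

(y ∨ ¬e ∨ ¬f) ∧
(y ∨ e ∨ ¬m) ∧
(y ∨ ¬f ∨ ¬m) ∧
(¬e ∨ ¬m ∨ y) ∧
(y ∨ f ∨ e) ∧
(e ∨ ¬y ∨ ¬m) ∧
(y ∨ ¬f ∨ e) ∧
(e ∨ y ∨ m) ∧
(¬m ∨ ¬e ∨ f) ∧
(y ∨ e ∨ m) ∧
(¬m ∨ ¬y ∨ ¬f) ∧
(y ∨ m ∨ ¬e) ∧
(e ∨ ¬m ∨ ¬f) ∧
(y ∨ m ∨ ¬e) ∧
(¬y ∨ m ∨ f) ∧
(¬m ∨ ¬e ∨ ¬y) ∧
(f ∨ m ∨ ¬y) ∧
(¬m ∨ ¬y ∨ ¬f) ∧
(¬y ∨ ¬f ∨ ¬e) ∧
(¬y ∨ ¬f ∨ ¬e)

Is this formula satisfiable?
Yes

Yes, the formula is satisfiable.

One satisfying assignment is: e=False, m=False, f=True, y=True

Verification: With this assignment, all 20 clauses evaluate to true.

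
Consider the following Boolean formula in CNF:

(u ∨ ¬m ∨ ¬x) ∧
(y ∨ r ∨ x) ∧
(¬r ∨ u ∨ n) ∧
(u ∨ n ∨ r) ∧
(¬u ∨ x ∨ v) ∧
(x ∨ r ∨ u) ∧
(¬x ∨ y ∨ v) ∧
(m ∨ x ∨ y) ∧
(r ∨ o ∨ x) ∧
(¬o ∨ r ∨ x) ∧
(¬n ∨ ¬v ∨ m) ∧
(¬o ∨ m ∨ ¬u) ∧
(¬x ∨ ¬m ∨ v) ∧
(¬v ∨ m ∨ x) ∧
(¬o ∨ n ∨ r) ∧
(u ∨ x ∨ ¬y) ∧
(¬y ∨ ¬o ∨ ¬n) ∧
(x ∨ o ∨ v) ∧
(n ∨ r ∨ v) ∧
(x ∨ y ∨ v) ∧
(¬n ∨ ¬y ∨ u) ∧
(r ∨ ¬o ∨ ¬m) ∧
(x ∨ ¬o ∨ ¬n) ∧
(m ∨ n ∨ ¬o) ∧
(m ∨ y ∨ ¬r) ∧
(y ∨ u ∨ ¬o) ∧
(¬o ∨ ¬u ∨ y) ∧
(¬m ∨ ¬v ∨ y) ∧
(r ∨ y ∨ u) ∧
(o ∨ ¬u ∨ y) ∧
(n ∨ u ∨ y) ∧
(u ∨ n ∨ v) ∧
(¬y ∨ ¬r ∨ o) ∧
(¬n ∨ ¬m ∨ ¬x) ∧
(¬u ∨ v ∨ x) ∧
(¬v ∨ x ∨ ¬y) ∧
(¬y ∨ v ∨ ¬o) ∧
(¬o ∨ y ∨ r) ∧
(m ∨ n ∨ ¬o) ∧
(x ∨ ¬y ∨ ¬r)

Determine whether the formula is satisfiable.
Yes

Yes, the formula is satisfiable.

One satisfying assignment is: v=True, o=False, m=False, x=True, u=True, n=False, r=False, y=True

Verification: With this assignment, all 40 clauses evaluate to true.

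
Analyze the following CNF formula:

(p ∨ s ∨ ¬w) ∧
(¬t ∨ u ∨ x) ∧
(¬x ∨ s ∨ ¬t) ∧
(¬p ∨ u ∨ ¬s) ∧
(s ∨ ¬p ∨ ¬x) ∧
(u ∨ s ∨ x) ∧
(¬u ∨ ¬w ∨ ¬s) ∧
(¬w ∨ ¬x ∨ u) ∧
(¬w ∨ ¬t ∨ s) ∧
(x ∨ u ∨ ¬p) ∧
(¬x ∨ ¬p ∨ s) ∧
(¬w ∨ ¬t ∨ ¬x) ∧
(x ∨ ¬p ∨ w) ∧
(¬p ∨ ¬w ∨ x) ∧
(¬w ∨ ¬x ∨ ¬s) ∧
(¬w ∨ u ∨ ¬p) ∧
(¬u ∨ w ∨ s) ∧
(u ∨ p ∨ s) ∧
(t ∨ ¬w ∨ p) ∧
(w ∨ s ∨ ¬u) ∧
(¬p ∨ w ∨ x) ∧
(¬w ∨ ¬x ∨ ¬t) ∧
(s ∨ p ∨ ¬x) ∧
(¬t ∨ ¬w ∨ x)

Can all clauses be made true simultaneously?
Yes

Yes, the formula is satisfiable.

One satisfying assignment is: x=False, t=False, p=False, u=False, w=False, s=True

Verification: With this assignment, all 24 clauses evaluate to true.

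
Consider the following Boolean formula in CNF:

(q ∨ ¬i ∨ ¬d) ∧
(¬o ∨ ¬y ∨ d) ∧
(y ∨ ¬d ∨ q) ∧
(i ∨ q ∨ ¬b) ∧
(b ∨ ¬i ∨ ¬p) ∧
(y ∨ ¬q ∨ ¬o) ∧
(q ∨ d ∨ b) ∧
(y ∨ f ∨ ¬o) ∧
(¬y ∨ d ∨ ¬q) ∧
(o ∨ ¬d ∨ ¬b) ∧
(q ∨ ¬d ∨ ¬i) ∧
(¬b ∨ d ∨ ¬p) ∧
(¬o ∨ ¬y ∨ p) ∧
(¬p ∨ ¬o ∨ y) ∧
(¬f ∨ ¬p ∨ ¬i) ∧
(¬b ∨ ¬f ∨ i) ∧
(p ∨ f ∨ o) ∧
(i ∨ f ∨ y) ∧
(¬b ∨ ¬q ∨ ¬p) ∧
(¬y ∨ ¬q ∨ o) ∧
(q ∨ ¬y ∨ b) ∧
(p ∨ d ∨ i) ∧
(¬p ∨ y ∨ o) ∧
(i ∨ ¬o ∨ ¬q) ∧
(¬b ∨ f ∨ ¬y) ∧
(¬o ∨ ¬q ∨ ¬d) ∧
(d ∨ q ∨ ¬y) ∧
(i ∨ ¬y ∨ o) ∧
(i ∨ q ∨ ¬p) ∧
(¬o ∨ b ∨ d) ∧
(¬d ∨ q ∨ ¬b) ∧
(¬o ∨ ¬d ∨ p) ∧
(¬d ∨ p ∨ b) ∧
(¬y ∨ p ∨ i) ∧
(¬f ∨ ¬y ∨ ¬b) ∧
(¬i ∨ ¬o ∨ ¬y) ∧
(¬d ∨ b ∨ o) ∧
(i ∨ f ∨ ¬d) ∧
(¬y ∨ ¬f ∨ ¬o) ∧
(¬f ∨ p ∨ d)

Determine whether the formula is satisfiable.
No

No, the formula is not satisfiable.

No assignment of truth values to the variables can make all 40 clauses true simultaneously.

The formula is UNSAT (unsatisfiable).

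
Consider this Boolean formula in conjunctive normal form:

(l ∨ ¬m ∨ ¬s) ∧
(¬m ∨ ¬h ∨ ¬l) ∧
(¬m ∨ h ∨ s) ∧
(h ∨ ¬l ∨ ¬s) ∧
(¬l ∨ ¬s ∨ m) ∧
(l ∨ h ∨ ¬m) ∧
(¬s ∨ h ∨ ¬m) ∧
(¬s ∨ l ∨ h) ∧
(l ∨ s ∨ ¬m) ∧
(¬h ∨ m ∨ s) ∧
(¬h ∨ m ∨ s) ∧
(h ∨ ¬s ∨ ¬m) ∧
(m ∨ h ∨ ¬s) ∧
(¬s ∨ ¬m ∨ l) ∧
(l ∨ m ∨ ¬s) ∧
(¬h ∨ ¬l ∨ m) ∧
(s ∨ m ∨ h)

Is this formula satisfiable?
No

No, the formula is not satisfiable.

No assignment of truth values to the variables can make all 17 clauses true simultaneously.

The formula is UNSAT (unsatisfiable).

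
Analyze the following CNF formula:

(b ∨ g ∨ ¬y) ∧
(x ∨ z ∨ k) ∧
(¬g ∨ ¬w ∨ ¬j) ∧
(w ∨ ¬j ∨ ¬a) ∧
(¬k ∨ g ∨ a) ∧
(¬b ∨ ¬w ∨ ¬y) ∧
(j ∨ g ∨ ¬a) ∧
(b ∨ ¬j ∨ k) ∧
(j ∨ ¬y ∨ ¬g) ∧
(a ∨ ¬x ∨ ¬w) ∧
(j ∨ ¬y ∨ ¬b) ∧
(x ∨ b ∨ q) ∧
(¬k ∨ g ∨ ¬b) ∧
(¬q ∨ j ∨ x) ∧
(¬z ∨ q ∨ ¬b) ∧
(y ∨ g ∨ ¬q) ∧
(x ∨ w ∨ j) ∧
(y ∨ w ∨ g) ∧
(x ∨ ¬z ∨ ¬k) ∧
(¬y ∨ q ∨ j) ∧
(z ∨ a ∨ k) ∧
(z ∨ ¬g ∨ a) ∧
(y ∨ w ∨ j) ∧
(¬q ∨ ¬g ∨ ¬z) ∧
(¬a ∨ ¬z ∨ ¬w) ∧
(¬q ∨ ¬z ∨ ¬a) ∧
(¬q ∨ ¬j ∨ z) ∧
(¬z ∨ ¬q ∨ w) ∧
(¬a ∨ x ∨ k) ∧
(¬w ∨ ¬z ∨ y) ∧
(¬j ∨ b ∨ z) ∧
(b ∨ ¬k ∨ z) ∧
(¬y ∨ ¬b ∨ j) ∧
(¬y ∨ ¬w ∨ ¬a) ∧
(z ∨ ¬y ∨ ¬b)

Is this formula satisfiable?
Yes

Yes, the formula is satisfiable.

One satisfying assignment is: k=False, j=False, q=False, a=True, b=True, y=False, x=True, w=True, g=True, z=False

Verification: With this assignment, all 35 clauses evaluate to true.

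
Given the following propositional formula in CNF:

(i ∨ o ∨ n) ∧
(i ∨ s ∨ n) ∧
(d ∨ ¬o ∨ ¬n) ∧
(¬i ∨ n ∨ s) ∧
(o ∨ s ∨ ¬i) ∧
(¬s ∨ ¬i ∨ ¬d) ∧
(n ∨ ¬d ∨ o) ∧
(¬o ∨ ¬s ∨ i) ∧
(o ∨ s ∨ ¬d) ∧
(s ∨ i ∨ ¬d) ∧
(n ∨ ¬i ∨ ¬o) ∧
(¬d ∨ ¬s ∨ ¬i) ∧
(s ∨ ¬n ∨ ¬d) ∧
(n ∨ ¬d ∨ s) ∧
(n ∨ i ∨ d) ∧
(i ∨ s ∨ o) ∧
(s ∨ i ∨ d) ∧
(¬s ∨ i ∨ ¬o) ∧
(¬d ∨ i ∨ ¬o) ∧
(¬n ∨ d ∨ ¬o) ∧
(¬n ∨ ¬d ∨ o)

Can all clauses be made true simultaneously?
Yes

Yes, the formula is satisfiable.

One satisfying assignment is: n=False, d=False, o=False, i=True, s=True

Verification: With this assignment, all 21 clauses evaluate to true.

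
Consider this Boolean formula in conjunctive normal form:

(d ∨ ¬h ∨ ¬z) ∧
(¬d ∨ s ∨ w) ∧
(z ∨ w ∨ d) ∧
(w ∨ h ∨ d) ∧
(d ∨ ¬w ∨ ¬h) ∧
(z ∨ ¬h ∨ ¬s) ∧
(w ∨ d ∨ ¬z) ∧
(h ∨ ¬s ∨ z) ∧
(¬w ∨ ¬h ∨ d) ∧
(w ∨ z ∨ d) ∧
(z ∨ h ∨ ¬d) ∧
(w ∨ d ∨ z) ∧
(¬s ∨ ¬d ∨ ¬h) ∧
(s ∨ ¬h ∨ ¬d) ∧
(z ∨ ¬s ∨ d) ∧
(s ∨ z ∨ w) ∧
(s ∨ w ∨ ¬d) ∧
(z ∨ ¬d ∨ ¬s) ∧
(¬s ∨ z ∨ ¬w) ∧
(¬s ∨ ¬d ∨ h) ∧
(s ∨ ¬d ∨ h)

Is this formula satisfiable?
Yes

Yes, the formula is satisfiable.

One satisfying assignment is: w=True, z=False, s=False, d=False, h=False

Verification: With this assignment, all 21 clauses evaluate to true.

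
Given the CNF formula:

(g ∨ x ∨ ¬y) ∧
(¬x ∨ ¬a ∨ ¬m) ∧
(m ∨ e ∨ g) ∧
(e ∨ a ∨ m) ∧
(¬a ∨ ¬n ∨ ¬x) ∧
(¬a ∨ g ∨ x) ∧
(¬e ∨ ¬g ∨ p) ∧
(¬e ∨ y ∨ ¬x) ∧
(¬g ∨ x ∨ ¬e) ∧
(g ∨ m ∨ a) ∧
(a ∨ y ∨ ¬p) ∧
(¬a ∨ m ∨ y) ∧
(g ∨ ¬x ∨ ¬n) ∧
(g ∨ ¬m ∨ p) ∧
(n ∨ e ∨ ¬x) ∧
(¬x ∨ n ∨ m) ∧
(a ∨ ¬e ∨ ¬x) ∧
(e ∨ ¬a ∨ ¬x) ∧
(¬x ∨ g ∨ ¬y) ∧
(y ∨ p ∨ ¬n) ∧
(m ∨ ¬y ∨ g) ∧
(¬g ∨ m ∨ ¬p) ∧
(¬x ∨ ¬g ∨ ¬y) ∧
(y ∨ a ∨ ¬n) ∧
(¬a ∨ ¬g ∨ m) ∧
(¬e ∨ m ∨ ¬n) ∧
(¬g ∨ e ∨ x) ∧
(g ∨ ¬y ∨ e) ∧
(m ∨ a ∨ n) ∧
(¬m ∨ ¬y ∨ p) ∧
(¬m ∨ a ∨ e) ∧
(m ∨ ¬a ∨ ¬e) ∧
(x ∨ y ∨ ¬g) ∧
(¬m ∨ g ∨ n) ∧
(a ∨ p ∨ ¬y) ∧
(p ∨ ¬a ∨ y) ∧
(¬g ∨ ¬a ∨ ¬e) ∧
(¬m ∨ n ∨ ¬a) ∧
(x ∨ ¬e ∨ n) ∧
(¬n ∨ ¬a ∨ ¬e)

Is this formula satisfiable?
No

No, the formula is not satisfiable.

No assignment of truth values to the variables can make all 40 clauses true simultaneously.

The formula is UNSAT (unsatisfiable).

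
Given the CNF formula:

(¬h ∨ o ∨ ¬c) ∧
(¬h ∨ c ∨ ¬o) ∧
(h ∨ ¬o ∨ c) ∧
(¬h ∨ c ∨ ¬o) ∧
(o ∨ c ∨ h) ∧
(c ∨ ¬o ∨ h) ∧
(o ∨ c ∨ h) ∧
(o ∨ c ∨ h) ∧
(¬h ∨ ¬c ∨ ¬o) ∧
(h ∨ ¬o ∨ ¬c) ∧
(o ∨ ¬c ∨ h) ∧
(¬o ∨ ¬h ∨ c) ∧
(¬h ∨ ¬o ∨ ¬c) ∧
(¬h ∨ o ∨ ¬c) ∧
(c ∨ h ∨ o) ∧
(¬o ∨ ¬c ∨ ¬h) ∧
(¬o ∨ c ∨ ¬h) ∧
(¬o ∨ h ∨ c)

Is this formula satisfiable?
Yes

Yes, the formula is satisfiable.

One satisfying assignment is: o=False, h=True, c=False

Verification: With this assignment, all 18 clauses evaluate to true.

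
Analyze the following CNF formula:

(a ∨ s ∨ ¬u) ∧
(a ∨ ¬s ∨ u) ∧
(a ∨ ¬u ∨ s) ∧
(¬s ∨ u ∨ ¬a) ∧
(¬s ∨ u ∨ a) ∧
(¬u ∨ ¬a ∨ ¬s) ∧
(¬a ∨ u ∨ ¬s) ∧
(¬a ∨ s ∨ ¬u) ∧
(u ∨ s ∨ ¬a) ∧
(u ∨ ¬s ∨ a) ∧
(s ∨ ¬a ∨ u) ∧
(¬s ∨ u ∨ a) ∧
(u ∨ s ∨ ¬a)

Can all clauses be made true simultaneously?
Yes

Yes, the formula is satisfiable.

One satisfying assignment is: s=False, u=False, a=False

Verification: With this assignment, all 13 clauses evaluate to true.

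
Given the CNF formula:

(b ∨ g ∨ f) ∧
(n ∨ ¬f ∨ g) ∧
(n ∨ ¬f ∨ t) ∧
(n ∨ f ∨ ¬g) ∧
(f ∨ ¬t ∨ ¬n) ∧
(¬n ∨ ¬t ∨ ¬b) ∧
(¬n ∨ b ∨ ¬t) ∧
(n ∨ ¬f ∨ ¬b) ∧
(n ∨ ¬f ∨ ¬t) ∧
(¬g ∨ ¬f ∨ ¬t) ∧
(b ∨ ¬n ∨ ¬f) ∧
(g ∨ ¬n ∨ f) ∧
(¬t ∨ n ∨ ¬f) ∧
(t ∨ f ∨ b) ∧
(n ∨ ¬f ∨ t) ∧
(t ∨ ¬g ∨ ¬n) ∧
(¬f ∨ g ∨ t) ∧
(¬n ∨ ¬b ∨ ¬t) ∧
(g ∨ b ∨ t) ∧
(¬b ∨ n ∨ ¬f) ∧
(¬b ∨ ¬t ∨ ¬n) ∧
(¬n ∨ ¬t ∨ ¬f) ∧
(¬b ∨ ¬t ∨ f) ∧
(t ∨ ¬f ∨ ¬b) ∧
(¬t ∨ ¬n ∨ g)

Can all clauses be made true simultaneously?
Yes

Yes, the formula is satisfiable.

One satisfying assignment is: f=False, g=False, t=False, n=False, b=True

Verification: With this assignment, all 25 clauses evaluate to true.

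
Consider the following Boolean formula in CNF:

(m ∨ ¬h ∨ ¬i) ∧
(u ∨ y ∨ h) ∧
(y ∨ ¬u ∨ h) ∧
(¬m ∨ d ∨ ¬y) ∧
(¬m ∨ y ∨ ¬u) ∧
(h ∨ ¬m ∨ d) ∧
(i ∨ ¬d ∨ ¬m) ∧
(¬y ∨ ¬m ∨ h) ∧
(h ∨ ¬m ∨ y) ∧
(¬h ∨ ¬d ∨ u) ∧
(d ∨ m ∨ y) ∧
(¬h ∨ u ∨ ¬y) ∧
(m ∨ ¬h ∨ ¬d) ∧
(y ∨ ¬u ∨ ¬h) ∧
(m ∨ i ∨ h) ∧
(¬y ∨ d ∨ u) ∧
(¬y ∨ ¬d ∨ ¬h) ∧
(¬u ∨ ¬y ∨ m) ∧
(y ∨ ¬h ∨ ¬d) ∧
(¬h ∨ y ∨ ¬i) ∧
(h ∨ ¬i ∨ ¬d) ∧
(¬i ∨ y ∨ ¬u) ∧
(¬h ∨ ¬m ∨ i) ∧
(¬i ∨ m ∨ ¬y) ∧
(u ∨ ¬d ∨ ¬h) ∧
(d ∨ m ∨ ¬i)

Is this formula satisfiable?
No

No, the formula is not satisfiable.

No assignment of truth values to the variables can make all 26 clauses true simultaneously.

The formula is UNSAT (unsatisfiable).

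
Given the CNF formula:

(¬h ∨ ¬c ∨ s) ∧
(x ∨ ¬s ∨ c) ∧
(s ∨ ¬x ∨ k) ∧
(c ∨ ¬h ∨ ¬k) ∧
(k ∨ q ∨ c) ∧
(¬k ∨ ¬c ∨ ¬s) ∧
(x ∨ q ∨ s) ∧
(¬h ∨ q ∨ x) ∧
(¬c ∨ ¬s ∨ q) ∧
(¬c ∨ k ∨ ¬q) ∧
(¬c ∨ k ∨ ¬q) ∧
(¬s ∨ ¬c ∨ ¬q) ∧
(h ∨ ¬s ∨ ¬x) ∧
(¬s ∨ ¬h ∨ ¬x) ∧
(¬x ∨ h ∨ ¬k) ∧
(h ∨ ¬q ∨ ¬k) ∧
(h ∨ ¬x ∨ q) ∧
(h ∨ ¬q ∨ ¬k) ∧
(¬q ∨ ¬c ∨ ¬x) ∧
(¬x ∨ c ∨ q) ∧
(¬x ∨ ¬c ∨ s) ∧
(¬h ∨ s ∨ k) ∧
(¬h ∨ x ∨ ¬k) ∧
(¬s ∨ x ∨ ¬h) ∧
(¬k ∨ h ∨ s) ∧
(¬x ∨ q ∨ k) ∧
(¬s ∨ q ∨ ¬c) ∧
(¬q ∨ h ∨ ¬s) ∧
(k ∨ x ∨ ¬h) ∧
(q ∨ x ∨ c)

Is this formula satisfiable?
Yes

Yes, the formula is satisfiable.

One satisfying assignment is: h=False, k=False, x=False, q=True, s=False, c=False

Verification: With this assignment, all 30 clauses evaluate to true.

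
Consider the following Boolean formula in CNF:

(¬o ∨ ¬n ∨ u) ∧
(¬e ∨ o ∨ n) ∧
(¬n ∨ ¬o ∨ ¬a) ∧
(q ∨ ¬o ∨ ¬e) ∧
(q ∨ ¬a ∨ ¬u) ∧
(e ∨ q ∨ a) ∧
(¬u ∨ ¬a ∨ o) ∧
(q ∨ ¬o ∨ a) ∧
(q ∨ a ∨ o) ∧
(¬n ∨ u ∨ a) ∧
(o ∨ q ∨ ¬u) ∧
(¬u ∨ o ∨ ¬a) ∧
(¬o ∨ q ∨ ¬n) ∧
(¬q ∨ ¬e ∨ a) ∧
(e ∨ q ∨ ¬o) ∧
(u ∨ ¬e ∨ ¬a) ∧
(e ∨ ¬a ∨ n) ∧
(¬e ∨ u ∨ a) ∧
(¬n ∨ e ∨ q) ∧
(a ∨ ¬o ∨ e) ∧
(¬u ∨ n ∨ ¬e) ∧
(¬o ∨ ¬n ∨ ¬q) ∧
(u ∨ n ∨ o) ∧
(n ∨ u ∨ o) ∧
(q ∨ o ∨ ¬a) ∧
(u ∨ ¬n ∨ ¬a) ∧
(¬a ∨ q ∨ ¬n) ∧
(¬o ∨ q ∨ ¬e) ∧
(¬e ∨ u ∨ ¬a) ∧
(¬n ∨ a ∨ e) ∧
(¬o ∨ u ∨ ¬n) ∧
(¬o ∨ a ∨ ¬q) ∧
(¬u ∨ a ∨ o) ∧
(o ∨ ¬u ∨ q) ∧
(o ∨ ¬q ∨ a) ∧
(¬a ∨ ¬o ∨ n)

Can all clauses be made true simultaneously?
No

No, the formula is not satisfiable.

No assignment of truth values to the variables can make all 36 clauses true simultaneously.

The formula is UNSAT (unsatisfiable).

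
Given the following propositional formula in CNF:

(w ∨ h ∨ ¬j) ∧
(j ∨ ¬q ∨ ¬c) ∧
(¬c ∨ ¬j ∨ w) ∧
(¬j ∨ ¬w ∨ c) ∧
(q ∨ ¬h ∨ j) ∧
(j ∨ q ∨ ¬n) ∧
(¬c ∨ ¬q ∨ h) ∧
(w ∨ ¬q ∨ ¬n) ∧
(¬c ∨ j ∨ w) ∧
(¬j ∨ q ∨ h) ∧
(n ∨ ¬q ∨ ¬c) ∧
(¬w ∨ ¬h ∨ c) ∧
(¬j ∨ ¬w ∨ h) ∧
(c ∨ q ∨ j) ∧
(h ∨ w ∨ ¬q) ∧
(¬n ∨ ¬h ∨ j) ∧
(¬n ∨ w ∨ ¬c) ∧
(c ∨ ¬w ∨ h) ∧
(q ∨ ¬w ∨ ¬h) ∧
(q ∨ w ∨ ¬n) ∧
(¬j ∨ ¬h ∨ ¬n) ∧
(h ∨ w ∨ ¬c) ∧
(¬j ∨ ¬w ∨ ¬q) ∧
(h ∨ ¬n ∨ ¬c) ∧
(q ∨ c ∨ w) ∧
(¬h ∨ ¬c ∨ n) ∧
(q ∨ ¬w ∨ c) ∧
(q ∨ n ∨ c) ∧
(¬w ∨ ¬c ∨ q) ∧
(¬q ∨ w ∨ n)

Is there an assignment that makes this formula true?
No

No, the formula is not satisfiable.

No assignment of truth values to the variables can make all 30 clauses true simultaneously.

The formula is UNSAT (unsatisfiable).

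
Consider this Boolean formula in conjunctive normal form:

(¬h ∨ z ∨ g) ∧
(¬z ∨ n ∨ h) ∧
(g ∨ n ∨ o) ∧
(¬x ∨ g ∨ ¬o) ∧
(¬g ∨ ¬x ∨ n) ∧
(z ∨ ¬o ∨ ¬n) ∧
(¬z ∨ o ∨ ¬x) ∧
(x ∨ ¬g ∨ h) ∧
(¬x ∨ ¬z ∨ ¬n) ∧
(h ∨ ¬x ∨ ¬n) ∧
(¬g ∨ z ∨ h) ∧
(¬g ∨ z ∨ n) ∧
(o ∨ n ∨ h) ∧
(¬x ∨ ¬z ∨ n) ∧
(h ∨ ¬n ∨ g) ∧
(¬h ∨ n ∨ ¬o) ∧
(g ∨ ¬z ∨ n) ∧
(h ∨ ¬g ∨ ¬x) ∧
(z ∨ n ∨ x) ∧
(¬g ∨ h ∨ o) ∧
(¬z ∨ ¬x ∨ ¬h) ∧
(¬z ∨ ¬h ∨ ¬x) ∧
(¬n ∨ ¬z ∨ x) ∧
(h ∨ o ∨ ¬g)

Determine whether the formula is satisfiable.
Yes

Yes, the formula is satisfiable.

One satisfying assignment is: h=True, x=False, n=False, o=False, z=True, g=True

Verification: With this assignment, all 24 clauses evaluate to true.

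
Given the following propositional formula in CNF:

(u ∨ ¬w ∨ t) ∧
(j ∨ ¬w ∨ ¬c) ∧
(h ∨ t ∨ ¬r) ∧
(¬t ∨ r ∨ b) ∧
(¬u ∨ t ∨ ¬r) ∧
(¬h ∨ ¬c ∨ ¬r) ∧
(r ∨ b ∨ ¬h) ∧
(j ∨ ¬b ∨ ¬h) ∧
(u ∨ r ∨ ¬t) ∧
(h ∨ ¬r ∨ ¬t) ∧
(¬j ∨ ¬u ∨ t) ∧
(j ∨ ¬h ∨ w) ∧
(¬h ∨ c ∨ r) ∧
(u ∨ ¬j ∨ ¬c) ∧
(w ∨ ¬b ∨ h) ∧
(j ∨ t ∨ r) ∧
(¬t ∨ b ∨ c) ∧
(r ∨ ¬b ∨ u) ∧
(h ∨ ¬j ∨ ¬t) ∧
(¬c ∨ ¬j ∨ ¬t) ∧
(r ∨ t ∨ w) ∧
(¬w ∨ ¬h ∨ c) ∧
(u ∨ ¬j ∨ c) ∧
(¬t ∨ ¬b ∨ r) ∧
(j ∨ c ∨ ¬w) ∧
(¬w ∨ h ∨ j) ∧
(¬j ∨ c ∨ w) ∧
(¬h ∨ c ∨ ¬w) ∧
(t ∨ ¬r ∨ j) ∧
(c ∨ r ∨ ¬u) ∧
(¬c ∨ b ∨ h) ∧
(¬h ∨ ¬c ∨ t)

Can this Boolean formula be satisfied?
No

No, the formula is not satisfiable.

No assignment of truth values to the variables can make all 32 clauses true simultaneously.

The formula is UNSAT (unsatisfiable).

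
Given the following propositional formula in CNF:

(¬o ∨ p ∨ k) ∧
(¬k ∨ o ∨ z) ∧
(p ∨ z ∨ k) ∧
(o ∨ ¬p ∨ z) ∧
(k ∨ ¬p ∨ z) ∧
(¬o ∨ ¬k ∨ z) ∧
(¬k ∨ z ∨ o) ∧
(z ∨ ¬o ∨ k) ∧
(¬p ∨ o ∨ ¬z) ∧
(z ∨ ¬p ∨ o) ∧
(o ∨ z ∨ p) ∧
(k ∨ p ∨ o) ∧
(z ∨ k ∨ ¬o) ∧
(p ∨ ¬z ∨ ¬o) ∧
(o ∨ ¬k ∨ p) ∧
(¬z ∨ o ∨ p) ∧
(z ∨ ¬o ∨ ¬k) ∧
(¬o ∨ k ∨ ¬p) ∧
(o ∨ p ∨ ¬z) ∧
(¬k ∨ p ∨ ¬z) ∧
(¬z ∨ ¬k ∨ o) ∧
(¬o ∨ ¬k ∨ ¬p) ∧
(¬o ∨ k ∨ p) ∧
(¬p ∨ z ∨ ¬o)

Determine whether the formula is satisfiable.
No

No, the formula is not satisfiable.

No assignment of truth values to the variables can make all 24 clauses true simultaneously.

The formula is UNSAT (unsatisfiable).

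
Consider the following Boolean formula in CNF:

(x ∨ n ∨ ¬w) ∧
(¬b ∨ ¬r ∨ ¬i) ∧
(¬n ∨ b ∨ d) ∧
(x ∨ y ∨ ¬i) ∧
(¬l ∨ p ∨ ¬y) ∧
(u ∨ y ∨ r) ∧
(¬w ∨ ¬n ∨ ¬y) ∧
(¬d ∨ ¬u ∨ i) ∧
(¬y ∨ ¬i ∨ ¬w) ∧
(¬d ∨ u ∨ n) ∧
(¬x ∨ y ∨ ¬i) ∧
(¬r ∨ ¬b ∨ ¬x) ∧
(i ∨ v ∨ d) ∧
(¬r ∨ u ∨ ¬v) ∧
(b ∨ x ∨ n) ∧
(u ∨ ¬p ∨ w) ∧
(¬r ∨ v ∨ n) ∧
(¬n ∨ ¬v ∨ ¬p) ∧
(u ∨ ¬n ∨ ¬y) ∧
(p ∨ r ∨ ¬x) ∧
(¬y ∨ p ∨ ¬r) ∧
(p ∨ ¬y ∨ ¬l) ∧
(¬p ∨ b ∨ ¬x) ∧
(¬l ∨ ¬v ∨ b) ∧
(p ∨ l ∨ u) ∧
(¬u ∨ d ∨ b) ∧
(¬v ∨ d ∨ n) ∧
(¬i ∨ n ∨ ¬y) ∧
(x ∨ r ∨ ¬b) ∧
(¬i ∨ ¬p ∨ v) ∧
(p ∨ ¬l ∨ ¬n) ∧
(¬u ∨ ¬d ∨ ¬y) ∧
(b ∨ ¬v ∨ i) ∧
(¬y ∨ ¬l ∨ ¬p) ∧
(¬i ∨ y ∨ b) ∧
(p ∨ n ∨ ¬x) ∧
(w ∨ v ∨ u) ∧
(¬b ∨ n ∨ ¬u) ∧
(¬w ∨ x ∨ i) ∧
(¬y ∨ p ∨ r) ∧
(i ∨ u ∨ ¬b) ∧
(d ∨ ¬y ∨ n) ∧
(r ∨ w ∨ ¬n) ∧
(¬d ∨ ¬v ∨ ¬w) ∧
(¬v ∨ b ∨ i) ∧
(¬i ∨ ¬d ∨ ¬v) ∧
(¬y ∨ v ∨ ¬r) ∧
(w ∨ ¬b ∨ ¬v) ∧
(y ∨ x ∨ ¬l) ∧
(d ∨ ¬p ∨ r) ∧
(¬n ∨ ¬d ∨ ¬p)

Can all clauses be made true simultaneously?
No

No, the formula is not satisfiable.

No assignment of truth values to the variables can make all 51 clauses true simultaneously.

The formula is UNSAT (unsatisfiable).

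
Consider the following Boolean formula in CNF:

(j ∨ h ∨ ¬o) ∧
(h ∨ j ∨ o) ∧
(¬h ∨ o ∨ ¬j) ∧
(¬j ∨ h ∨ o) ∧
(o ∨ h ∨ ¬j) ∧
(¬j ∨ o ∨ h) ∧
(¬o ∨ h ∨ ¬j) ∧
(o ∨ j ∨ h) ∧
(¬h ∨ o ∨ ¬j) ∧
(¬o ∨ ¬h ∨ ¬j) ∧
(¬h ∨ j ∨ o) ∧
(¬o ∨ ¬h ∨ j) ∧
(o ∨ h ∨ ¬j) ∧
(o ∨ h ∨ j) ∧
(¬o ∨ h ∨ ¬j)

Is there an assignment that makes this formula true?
No

No, the formula is not satisfiable.

No assignment of truth values to the variables can make all 15 clauses true simultaneously.

The formula is UNSAT (unsatisfiable).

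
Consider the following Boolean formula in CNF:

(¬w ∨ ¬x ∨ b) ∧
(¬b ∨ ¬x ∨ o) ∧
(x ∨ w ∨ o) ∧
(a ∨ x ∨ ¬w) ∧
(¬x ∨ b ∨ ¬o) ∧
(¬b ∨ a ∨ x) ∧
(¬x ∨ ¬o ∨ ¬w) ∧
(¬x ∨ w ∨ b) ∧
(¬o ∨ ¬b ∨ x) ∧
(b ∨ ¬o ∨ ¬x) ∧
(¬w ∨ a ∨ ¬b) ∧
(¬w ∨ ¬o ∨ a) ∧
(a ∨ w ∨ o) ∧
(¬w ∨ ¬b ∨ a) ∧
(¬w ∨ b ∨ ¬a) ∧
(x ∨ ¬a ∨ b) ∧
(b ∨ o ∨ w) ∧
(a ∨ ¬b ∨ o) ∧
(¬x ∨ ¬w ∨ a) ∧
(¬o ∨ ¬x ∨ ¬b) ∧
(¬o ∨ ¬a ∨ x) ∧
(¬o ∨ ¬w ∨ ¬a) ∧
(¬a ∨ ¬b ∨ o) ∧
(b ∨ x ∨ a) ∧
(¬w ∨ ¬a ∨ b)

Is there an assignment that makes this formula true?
No

No, the formula is not satisfiable.

No assignment of truth values to the variables can make all 25 clauses true simultaneously.

The formula is UNSAT (unsatisfiable).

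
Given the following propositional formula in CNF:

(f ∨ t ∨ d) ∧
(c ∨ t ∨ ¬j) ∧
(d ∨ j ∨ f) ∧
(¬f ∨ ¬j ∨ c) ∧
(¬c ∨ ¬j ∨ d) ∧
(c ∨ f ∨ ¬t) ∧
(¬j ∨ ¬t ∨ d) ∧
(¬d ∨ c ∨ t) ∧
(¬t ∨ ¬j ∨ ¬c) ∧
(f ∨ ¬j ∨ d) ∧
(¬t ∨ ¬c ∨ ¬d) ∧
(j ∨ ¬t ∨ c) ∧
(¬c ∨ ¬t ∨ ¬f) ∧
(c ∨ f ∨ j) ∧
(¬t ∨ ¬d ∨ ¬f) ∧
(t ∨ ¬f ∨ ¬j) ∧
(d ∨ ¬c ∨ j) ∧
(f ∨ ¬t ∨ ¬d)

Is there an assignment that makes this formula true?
Yes

Yes, the formula is satisfiable.

One satisfying assignment is: t=False, d=False, c=False, j=False, f=True

Verification: With this assignment, all 18 clauses evaluate to true.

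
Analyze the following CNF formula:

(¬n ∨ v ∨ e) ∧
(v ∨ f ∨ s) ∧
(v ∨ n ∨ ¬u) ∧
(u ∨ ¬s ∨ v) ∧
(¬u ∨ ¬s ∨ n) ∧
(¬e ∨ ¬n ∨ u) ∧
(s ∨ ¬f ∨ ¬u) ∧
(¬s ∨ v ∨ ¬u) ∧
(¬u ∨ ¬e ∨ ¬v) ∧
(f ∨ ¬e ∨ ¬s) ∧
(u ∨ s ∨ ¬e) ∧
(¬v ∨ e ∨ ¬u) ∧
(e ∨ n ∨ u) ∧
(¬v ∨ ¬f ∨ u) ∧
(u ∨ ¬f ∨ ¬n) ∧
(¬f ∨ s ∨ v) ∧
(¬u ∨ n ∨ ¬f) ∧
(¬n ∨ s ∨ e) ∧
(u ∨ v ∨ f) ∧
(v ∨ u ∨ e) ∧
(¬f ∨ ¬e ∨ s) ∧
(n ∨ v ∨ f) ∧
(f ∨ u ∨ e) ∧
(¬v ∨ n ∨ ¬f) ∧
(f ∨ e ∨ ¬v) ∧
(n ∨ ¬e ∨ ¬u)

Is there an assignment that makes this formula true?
No

No, the formula is not satisfiable.

No assignment of truth values to the variables can make all 26 clauses true simultaneously.

The formula is UNSAT (unsatisfiable).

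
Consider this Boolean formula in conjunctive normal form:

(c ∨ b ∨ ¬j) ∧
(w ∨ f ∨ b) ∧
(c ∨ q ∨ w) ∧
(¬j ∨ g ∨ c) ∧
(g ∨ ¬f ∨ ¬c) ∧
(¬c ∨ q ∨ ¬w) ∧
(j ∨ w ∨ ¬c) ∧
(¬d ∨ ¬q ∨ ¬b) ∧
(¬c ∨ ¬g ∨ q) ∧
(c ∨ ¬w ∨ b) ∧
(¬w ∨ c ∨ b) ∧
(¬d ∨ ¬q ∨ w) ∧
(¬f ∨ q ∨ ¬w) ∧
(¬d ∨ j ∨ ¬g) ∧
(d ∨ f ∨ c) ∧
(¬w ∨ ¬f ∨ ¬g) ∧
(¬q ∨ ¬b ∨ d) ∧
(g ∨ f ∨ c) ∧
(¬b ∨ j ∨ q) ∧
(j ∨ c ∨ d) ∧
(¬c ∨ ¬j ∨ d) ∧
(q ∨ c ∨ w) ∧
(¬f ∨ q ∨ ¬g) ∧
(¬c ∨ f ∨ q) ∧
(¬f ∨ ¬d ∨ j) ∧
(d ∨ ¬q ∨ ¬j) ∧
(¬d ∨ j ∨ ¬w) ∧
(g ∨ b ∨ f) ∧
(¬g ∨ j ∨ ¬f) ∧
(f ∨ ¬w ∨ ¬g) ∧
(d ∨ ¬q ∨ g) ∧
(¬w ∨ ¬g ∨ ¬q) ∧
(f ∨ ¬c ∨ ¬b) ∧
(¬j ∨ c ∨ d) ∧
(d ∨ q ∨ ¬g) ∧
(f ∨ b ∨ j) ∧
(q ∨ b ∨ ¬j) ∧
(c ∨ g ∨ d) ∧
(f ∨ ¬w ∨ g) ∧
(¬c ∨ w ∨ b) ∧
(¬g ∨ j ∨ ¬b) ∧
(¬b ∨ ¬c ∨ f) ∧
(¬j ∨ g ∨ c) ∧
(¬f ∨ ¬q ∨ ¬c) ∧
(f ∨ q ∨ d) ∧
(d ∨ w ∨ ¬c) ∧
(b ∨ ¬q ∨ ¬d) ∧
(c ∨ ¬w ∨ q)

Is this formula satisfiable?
No

No, the formula is not satisfiable.

No assignment of truth values to the variables can make all 48 clauses true simultaneously.

The formula is UNSAT (unsatisfiable).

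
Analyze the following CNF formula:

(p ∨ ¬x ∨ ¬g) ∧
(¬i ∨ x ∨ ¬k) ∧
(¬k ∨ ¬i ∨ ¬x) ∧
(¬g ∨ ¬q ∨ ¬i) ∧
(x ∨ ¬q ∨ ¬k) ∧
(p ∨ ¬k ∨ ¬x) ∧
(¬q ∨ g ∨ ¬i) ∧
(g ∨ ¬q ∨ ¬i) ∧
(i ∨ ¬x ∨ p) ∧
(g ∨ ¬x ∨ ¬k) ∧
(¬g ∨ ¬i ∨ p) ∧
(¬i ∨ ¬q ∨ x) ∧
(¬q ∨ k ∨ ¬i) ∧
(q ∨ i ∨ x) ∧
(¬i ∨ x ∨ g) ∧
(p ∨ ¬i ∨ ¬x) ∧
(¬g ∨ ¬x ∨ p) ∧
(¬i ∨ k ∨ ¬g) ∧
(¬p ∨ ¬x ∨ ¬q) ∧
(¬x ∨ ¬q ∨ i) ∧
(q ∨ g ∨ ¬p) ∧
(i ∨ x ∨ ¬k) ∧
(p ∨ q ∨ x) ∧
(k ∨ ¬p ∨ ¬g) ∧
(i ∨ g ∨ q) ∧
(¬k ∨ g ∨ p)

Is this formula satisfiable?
Yes

Yes, the formula is satisfiable.

One satisfying assignment is: q=False, k=True, p=True, i=False, x=True, g=True

Verification: With this assignment, all 26 clauses evaluate to true.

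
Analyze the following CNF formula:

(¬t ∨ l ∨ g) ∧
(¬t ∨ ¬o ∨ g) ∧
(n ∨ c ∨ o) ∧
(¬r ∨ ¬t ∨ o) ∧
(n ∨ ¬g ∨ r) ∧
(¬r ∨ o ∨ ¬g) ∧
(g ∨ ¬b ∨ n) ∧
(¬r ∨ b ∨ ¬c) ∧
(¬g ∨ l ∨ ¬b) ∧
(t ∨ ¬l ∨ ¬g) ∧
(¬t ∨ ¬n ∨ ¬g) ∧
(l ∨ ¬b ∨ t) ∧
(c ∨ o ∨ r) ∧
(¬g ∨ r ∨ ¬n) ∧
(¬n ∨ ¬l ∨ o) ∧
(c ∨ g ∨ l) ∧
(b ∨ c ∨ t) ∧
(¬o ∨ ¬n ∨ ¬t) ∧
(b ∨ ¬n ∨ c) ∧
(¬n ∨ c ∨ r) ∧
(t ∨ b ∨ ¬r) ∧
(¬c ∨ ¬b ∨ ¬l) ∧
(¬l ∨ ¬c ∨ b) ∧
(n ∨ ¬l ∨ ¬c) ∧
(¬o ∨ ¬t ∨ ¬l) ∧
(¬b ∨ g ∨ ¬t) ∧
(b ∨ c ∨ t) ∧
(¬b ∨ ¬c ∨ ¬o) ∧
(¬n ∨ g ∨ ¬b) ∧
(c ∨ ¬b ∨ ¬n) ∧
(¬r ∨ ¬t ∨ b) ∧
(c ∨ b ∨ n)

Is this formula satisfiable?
Yes

Yes, the formula is satisfiable.

One satisfying assignment is: b=False, r=False, n=False, o=False, t=False, l=False, g=False, c=True

Verification: With this assignment, all 32 clauses evaluate to true.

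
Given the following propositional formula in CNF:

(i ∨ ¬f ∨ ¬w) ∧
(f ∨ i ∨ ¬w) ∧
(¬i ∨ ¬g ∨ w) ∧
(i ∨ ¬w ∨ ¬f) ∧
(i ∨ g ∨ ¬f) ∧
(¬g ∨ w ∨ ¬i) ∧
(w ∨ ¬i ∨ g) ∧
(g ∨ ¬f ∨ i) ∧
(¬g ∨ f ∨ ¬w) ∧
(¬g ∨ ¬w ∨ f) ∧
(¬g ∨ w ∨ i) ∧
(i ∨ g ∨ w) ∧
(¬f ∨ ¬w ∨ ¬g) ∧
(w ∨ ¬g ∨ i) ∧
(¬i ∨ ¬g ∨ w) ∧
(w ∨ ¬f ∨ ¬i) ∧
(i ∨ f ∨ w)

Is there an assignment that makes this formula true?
Yes

Yes, the formula is satisfiable.

One satisfying assignment is: w=True, g=False, i=True, f=True

Verification: With this assignment, all 17 clauses evaluate to true.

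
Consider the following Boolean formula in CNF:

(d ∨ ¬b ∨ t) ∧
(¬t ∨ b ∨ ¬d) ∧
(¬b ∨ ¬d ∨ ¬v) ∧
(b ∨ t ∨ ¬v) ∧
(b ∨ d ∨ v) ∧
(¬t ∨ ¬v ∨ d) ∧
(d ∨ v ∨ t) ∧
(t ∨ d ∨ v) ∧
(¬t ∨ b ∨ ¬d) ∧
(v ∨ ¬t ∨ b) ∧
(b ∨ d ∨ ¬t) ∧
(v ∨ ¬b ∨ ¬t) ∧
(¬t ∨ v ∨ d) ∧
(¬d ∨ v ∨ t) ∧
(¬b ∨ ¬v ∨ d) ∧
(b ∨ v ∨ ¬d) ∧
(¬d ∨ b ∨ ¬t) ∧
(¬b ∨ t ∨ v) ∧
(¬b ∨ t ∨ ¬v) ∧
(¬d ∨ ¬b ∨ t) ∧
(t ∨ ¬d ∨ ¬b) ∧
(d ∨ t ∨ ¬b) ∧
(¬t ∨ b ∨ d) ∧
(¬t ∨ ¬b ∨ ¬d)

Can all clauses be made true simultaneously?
No

No, the formula is not satisfiable.

No assignment of truth values to the variables can make all 24 clauses true simultaneously.

The formula is UNSAT (unsatisfiable).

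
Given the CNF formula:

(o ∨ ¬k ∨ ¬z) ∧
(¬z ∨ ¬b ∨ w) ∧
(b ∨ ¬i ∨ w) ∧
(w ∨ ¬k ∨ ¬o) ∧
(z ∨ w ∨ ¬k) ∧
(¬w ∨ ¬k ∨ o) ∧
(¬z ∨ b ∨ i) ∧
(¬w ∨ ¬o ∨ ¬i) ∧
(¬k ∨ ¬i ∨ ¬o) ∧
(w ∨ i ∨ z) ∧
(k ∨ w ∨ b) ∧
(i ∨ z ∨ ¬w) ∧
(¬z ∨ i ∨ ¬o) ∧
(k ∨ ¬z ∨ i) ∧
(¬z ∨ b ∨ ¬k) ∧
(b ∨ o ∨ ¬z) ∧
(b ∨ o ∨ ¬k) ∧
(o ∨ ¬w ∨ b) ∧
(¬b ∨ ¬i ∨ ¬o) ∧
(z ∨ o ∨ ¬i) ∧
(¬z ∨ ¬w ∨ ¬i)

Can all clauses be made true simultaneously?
No

No, the formula is not satisfiable.

No assignment of truth values to the variables can make all 21 clauses true simultaneously.

The formula is UNSAT (unsatisfiable).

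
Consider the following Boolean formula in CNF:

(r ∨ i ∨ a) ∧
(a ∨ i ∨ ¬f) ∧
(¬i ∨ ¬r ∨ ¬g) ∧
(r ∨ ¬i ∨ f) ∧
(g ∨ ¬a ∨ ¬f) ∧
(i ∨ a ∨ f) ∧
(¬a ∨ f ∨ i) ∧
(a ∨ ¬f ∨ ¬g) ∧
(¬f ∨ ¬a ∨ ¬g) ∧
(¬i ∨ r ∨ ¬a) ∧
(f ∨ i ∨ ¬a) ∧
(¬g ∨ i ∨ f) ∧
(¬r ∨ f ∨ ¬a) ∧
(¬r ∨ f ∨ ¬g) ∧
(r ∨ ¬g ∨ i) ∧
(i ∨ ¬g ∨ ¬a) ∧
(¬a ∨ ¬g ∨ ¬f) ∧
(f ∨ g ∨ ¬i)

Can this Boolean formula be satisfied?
Yes

Yes, the formula is satisfiable.

One satisfying assignment is: r=False, g=False, f=True, a=False, i=True

Verification: With this assignment, all 18 clauses evaluate to true.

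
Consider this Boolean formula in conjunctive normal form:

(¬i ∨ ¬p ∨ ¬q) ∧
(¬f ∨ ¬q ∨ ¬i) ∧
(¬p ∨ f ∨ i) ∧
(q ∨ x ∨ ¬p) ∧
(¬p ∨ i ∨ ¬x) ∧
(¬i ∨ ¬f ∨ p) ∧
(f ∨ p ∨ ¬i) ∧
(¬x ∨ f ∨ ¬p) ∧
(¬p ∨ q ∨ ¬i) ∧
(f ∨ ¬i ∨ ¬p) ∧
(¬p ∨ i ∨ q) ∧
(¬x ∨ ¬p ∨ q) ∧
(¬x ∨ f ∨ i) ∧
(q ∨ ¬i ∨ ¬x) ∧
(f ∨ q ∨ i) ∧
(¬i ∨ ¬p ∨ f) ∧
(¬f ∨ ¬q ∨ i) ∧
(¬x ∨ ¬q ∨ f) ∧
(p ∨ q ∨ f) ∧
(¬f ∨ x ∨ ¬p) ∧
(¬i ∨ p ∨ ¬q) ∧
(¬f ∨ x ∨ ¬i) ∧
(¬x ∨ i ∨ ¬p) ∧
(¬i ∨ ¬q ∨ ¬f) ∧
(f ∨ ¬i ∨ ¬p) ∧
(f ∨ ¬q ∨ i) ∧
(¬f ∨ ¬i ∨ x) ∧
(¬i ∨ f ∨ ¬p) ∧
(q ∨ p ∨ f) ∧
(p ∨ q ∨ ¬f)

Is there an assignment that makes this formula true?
No

No, the formula is not satisfiable.

No assignment of truth values to the variables can make all 30 clauses true simultaneously.

The formula is UNSAT (unsatisfiable).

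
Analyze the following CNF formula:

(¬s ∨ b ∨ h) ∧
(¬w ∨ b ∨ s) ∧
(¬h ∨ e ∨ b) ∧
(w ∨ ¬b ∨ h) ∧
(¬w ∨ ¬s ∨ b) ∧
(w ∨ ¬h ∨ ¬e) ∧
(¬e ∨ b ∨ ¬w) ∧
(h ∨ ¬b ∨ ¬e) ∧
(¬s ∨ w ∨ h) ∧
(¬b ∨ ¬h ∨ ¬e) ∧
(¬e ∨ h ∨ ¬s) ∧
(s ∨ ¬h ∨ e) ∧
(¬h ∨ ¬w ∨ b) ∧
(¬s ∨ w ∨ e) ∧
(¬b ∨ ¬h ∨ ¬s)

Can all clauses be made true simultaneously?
Yes

Yes, the formula is satisfiable.

One satisfying assignment is: e=False, h=False, b=False, w=False, s=False

Verification: With this assignment, all 15 clauses evaluate to true.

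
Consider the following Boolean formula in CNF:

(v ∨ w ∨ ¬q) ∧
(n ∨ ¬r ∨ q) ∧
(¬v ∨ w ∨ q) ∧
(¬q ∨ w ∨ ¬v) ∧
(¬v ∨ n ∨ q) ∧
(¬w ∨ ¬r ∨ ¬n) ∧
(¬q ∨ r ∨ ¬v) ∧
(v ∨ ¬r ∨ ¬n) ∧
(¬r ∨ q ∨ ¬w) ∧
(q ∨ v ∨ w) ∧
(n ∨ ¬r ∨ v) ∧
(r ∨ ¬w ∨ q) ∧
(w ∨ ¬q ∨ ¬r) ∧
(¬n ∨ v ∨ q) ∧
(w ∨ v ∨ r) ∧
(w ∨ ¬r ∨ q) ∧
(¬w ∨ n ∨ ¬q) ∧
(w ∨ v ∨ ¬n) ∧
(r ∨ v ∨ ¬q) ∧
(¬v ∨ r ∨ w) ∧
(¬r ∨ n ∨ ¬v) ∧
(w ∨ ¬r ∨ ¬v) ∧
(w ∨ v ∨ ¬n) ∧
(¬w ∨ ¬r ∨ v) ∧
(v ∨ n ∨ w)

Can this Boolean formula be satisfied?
No

No, the formula is not satisfiable.

No assignment of truth values to the variables can make all 25 clauses true simultaneously.

The formula is UNSAT (unsatisfiable).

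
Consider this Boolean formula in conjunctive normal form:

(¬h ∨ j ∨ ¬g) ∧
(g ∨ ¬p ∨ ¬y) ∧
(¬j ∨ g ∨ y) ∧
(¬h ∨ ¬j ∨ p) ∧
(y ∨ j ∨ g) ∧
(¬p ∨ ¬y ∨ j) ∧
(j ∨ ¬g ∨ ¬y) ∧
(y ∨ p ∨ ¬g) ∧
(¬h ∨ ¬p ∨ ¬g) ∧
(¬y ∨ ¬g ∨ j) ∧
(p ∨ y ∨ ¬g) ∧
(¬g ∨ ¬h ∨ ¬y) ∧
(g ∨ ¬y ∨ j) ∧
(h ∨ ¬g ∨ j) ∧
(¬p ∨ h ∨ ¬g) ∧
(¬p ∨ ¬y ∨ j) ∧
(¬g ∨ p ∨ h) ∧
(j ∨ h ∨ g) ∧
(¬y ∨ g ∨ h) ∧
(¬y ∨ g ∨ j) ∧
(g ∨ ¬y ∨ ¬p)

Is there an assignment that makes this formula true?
No

No, the formula is not satisfiable.

No assignment of truth values to the variables can make all 21 clauses true simultaneously.

The formula is UNSAT (unsatisfiable).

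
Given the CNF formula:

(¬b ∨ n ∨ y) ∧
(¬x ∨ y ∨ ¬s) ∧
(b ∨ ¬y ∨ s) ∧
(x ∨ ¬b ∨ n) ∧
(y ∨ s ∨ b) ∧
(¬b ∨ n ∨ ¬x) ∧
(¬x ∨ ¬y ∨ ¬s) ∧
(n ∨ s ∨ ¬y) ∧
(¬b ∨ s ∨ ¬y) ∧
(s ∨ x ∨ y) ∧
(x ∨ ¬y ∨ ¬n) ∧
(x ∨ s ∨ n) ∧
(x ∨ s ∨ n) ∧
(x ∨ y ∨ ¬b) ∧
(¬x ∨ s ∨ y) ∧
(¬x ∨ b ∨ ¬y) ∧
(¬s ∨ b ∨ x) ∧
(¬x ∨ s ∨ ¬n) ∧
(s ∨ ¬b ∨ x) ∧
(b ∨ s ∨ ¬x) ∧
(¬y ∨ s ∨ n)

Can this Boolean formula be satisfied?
No

No, the formula is not satisfiable.

No assignment of truth values to the variables can make all 21 clauses true simultaneously.

The formula is UNSAT (unsatisfiable).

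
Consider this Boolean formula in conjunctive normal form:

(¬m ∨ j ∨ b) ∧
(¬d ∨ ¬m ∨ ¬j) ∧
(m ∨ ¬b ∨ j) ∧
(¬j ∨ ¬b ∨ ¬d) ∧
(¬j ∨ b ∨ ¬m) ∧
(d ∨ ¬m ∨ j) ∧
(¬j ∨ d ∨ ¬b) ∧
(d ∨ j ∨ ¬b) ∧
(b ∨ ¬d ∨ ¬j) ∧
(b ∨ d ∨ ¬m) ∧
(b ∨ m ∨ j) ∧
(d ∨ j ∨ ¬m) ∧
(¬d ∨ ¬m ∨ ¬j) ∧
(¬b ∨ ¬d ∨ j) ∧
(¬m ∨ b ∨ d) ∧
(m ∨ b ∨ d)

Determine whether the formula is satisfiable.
No

No, the formula is not satisfiable.

No assignment of truth values to the variables can make all 16 clauses true simultaneously.

The formula is UNSAT (unsatisfiable).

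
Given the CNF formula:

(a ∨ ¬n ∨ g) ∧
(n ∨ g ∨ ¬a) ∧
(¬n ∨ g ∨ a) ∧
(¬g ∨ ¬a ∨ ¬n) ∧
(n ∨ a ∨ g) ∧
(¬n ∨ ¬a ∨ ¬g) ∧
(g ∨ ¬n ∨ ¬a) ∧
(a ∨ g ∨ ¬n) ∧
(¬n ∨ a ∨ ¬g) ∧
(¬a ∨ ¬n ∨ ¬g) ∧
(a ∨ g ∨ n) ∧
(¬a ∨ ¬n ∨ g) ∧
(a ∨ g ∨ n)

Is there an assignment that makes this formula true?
Yes

Yes, the formula is satisfiable.

One satisfying assignment is: g=True, n=False, a=False

Verification: With this assignment, all 13 clauses evaluate to true.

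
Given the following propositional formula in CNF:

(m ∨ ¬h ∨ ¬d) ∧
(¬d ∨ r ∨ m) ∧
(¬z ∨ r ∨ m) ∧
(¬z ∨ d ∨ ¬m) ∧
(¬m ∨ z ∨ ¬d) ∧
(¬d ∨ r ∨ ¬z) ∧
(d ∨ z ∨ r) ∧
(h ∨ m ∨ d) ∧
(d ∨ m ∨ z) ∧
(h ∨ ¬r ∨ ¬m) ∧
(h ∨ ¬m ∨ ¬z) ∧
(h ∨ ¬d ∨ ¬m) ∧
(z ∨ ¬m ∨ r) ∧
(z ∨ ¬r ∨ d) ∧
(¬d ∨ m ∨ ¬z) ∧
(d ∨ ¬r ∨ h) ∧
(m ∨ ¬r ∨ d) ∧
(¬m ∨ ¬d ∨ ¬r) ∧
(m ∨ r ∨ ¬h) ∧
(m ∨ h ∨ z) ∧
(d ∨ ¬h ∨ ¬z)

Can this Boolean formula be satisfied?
No

No, the formula is not satisfiable.

No assignment of truth values to the variables can make all 21 clauses true simultaneously.

The formula is UNSAT (unsatisfiable).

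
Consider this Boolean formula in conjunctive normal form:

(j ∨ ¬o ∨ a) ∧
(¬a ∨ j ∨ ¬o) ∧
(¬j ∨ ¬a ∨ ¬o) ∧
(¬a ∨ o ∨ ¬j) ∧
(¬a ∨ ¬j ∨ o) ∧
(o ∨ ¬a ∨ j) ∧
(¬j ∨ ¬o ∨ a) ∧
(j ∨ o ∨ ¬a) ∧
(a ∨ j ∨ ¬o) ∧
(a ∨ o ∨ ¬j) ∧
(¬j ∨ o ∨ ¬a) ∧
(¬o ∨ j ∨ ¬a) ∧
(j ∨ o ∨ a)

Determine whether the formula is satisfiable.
No

No, the formula is not satisfiable.

No assignment of truth values to the variables can make all 13 clauses true simultaneously.

The formula is UNSAT (unsatisfiable).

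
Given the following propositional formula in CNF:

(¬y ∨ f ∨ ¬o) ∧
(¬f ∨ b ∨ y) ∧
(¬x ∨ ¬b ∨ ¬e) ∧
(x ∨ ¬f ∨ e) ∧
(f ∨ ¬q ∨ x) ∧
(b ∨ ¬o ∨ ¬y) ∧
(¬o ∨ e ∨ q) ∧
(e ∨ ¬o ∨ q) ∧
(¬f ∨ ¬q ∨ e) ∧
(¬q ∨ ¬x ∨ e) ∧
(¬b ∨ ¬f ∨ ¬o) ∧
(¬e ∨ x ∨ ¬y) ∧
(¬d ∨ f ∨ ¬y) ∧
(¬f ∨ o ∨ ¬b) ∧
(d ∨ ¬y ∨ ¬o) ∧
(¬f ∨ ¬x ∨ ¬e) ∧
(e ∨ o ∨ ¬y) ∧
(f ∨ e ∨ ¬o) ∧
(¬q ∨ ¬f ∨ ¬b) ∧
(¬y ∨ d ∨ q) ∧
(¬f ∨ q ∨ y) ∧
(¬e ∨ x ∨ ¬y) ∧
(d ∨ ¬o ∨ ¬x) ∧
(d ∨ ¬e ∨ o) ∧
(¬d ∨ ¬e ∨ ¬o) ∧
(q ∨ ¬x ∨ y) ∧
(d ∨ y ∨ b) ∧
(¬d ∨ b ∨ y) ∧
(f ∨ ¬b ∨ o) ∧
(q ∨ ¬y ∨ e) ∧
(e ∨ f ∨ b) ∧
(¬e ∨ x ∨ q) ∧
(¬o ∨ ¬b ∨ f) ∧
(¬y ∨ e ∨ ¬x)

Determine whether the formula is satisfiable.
No

No, the formula is not satisfiable.

No assignment of truth values to the variables can make all 34 clauses true simultaneously.

The formula is UNSAT (unsatisfiable).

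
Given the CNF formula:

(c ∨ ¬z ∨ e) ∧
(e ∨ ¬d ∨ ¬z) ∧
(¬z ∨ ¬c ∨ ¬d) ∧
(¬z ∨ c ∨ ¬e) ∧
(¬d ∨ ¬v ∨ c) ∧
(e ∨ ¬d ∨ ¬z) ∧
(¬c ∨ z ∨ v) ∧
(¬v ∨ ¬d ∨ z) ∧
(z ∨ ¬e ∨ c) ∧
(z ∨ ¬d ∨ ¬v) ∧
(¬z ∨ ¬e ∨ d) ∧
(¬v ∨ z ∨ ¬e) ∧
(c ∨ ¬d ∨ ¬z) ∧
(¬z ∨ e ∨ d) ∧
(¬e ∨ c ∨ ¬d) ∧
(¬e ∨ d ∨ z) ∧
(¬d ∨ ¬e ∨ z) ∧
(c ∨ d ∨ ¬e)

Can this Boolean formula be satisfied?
Yes

Yes, the formula is satisfiable.

One satisfying assignment is: d=False, v=False, e=False, z=False, c=False

Verification: With this assignment, all 18 clauses evaluate to true.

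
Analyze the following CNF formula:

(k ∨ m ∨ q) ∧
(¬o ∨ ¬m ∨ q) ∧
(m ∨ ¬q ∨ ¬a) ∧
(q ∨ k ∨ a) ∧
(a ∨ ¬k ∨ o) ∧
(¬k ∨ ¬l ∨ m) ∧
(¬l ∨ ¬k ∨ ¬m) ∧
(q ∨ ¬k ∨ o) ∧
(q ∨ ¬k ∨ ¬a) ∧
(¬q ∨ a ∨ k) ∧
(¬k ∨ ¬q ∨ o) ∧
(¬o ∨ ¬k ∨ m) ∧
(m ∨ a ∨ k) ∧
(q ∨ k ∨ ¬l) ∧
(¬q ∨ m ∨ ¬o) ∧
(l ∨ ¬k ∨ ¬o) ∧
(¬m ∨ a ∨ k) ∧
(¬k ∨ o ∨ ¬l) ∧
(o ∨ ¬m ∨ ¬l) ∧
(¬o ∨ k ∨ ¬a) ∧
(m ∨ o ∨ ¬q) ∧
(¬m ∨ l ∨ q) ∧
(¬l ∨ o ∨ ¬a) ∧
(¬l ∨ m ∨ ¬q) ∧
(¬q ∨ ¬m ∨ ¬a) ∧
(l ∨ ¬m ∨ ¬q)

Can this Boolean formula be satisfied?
No

No, the formula is not satisfiable.

No assignment of truth values to the variables can make all 26 clauses true simultaneously.

The formula is UNSAT (unsatisfiable).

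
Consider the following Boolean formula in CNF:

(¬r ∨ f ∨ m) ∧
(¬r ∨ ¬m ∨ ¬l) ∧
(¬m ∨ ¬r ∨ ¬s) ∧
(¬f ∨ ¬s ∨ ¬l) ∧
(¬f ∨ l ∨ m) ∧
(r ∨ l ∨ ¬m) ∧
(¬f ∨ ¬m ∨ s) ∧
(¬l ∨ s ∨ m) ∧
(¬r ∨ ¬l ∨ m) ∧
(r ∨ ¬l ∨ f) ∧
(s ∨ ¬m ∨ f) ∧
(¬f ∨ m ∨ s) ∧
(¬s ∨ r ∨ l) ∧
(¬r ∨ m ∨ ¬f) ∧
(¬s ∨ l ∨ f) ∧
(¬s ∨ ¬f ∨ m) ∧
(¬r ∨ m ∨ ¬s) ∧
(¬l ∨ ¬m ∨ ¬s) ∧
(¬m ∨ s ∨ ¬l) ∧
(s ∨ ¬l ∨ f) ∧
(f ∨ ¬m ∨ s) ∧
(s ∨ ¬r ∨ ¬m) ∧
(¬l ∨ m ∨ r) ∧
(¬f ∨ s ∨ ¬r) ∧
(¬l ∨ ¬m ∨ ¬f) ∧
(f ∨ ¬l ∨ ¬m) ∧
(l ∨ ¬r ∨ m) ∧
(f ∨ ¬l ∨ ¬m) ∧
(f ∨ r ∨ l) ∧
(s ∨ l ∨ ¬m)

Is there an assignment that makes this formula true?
No

No, the formula is not satisfiable.

No assignment of truth values to the variables can make all 30 clauses true simultaneously.

The formula is UNSAT (unsatisfiable).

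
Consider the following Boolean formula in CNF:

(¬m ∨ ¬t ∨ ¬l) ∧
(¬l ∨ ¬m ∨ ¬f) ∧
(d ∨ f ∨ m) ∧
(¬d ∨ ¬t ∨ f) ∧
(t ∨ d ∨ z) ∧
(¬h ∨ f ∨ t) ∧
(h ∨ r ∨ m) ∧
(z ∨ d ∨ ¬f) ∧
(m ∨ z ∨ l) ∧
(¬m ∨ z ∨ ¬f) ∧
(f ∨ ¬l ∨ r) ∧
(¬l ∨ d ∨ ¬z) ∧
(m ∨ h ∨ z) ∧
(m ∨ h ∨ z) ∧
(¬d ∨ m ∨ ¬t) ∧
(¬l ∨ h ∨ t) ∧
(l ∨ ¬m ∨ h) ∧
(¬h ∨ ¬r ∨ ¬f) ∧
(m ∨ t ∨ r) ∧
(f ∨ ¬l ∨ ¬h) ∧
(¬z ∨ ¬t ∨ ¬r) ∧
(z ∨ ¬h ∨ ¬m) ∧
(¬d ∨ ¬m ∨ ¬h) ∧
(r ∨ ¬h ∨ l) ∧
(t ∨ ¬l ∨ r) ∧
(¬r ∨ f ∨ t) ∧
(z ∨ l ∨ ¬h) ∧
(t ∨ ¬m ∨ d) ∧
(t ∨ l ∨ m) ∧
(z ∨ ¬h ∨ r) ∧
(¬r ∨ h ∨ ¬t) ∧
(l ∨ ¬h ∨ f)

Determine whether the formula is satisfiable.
No

No, the formula is not satisfiable.

No assignment of truth values to the variables can make all 32 clauses true simultaneously.

The formula is UNSAT (unsatisfiable).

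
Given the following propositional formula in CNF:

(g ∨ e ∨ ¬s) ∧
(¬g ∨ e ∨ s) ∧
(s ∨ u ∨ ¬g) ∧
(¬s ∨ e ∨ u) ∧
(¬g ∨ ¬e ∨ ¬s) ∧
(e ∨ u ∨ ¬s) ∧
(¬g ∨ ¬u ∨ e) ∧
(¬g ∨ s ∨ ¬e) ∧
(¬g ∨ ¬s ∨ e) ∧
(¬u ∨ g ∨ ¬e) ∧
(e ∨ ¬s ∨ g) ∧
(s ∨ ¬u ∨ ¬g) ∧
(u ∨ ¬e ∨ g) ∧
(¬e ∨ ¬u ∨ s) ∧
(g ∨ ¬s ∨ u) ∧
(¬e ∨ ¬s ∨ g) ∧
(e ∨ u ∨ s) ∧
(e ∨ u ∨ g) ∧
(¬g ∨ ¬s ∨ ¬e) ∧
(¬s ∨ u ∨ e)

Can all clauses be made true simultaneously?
Yes

Yes, the formula is satisfiable.

One satisfying assignment is: g=False, u=True, e=False, s=False

Verification: With this assignment, all 20 clauses evaluate to true.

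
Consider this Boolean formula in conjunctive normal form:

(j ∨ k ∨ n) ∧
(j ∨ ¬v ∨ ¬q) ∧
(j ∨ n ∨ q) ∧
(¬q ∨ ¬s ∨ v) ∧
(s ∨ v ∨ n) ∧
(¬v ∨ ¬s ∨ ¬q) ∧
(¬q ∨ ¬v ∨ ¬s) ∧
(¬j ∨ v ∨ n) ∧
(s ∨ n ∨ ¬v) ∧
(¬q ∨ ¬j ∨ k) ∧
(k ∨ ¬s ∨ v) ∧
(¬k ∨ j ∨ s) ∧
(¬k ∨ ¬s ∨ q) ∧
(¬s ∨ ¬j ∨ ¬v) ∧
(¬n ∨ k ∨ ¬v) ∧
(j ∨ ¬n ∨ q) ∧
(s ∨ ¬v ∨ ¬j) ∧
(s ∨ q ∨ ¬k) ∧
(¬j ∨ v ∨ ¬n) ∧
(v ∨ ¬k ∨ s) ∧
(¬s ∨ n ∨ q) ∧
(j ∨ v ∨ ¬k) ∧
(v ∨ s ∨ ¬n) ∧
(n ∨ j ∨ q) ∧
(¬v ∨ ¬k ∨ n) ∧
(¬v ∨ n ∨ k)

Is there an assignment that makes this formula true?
No

No, the formula is not satisfiable.

No assignment of truth values to the variables can make all 26 clauses true simultaneously.

The formula is UNSAT (unsatisfiable).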